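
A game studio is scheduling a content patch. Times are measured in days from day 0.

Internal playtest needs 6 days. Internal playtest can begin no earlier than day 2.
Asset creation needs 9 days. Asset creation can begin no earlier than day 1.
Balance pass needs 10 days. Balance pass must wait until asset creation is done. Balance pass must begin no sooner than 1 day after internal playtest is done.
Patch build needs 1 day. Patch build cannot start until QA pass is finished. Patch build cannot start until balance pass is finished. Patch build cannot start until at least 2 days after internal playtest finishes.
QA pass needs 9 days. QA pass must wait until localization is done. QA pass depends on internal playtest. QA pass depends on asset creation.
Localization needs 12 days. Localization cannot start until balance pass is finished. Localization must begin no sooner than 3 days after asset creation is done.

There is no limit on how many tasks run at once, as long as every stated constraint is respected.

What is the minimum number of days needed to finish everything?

42

Internal playtest waits on its own release at day 2, so it starts at day 2 and finishes at 2 + 6 = day 8.
Asset creation cannot begin until its own release at day 1. It runs from day 1 to 1 + 9 = day 10.
Balance pass cannot start until asset creation (finishes day 10); internal playtest (finishes day 8, plus 1-day gap → day 9). The controlling bound is day 10, so balance pass finishes at 10 + 10 = day 20.
For localization: balance pass (finishes day 20); asset creation (finishes day 10, plus 3-day gap → day 13). Taking the maximum gives a start of day 20, and it finishes at 20 + 12 = day 32.
QA pass has to wait for localization (finishes day 32); internal playtest (finishes day 8); asset creation (finishes day 10). The latest of these is day 32, so QA pass runs day 32 to 32 + 9 = day 41.
For patch build: QA pass (finishes day 41); balance pass (finishes day 20); internal playtest (finishes day 8, plus 2-day gap → day 10). Taking the maximum gives a start of day 41, and it finishes at 41 + 1 = day 42.
All tasks are finished once the last one completes. Finish times: Asset creation at 10, Internal playtest at 8, Balance pass at 20, Localization at 32, QA pass at 41, Patch build at 42. The latest is day 42.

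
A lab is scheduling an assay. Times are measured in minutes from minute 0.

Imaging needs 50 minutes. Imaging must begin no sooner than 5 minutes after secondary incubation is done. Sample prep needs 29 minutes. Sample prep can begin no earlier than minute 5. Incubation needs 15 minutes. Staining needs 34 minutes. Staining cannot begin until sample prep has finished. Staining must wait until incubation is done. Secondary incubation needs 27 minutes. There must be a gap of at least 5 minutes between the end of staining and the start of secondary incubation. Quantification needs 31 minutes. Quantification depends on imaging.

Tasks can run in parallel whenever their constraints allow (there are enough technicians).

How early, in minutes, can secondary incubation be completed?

Incubation can start immediately at minute 0; it finishes at minute 15.
After its own release at minute 5, sample prep can start at minute 5 and finishes at minute 34.
Staining has to wait for sample prep (finishes minute 34); incubation (finishes minute 15). The latest of these is minute 34, so staining runs minute 34 to 34 + 34 = minute 68.
Secondary incubation cannot begin until staining (finishes minute 68, plus 5-minute gap → minute 73). It runs from minute 73 to 73 + 27 = minute 100.

100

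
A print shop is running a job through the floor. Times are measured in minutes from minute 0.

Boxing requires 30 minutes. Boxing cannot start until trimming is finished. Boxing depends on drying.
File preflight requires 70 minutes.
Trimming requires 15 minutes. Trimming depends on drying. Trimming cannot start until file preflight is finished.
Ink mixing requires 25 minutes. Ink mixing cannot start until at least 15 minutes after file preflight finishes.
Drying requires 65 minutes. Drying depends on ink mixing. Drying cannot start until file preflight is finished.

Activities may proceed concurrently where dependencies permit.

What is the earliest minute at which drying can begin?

110

File preflight has no prerequisites, so it starts at minute 0 and finishes at minute 70.
Ink mixing waits on file preflight (finishes minute 70, plus 15-minute gap → minute 85), so it starts at minute 85 and finishes at 85 + 25 = minute 110.
Drying waits on ink mixing (finishes minute 110); file preflight (finishes minute 70). The latest of these is minute 110, which is the earliest drying can start.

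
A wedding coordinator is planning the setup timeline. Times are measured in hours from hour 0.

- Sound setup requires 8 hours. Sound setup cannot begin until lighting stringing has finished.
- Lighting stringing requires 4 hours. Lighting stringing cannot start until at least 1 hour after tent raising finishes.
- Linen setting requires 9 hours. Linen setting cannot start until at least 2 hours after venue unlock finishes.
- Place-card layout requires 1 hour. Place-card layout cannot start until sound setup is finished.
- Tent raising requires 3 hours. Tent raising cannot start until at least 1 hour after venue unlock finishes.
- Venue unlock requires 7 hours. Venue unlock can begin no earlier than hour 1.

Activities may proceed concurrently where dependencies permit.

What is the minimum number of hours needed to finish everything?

Venue unlock cannot begin until its own release at hour 1. It runs from hour 1 to 1 + 7 = hour 8.
Linen setting waits on venue unlock (finishes hour 8, plus 2-hour gap → hour 10), so it starts at hour 10 and finishes at 10 + 9 = hour 19.
Tent raising cannot begin until venue unlock (finishes hour 8, plus 1-hour gap → hour 9). It runs from hour 9 to 9 + 3 = hour 12.
Lighting stringing waits on tent raising (finishes hour 12, plus 1-hour gap → hour 13), so it starts at hour 13 and finishes at 13 + 4 = hour 17.
Sound setup waits on lighting stringing (finishes hour 17), so it starts at hour 17 and finishes at 17 + 8 = hour 25.
Place-card layout cannot begin until sound setup (finishes hour 25). It runs from hour 25 to 25 + 1 = hour 26.
All tasks are finished once the last one completes. Finish times: Venue unlock at 8, Tent raising at 12, Linen setting at 19, Lighting stringing at 17, Sound setup at 25, Place-card layout at 26. The latest is hour 26.

26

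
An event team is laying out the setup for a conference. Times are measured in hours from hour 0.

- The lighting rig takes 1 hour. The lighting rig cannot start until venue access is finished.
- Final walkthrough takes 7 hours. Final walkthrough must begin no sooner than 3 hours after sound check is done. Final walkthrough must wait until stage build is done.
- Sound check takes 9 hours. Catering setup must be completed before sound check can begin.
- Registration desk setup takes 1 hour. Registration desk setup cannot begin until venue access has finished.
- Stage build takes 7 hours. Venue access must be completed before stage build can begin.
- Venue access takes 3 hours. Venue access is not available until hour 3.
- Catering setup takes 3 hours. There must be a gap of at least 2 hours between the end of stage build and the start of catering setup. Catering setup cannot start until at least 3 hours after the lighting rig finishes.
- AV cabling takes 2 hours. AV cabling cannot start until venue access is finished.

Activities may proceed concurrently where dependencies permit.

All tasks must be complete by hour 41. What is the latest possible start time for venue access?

To finish by hour 41, final walkthrough (duration 7) must start no later than hour 34.
Sound check must finish before final walkthrough (must start by hour 34, minus 3-hour gap → hour 31). With a 9-hour duration, sound check must start by 31 − 9 = hour 22.
Since sound check (must start by hour 22) depends on it, catering setup must finish by hour 22. Backing off its 3-hour duration gives a latest start of hour 19.
Stage build feeds catering setup (must start by hour 19, minus 2-hour gap → hour 17); final walkthrough (must start by hour 34). Taking the minimum, stage build must finish by hour 17 and start by 17 − 7 = hour 10.
The lighting rig feeds into catering setup (must start by hour 19, minus 3-hour gap → hour 16); so the lighting rig must finish by hour 16 and therefore start by hour 15.
AV cabling has no dependents, so it just needs to finish by hour 41. Starting by 41 − 2 = hour 39 achieves that.
To finish by hour 41, registration desk setup (duration 1) must start no later than hour 40.
For venue access: stage build (must start by hour 10); the lighting rig (must start by hour 15); AV cabling (must start by hour 39); registration desk setup (must start by hour 40). The most restrictive is hour 10; with a 3-hour duration, venue access must start by hour 7.

7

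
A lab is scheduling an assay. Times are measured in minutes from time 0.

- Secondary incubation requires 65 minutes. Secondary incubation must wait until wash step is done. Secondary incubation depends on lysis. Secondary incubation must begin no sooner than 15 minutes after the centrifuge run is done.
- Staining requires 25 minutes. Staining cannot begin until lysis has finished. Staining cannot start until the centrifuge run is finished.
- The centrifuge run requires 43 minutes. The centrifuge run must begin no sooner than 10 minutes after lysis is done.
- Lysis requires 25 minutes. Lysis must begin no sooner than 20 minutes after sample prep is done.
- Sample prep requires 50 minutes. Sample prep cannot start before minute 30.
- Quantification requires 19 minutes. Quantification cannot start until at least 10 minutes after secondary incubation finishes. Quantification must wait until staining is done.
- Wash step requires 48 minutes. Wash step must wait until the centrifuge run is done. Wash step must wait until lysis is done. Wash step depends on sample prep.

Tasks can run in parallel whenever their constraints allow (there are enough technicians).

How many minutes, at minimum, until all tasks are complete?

320

Sample prep cannot begin until its own release at minute 30. It runs from minute 30 to 30 + 50 = minute 80.
Lysis waits on sample prep (finishes minute 80, plus 20-minute gap → minute 100), so it starts at minute 100 and finishes at 100 + 25 = minute 125.
The centrifuge run waits on lysis (finishes minute 125, plus 10-minute gap → minute 135), so it starts at minute 135 and finishes at 135 + 43 = minute 178.
Staining has to wait for lysis (finishes minute 125); the centrifuge run (finishes minute 178). The latest of these is minute 178, so staining runs minute 178 to 178 + 25 = minute 203.
Wash step has to wait for the centrifuge run (finishes minute 178); lysis (finishes minute 125); sample prep (finishes minute 80). The latest of these is minute 178, so wash step runs minute 178 to 178 + 48 = minute 226.
Secondary incubation needs all of wash step (finishes minute 226); lysis (finishes minute 125); the centrifuge run (finishes minute 178, plus 15-minute gap → minute 193). That puts its earliest start at minute 226; it finishes at 226 + 65 = minute 291.
Quantification has to wait for secondary incubation (finishes minute 291, plus 10-minute gap → minute 301); staining (finishes minute 203). The latest of these is minute 301, so quantification runs minute 301 to 301 + 19 = minute 320.
All tasks are finished once the last one completes. Finish times: Sample prep at 80, Lysis at 125, The centrifuge run at 178, Wash step at 226, Staining at 203, Secondary incubation at 291, Quantification at 320. The latest is minute 320.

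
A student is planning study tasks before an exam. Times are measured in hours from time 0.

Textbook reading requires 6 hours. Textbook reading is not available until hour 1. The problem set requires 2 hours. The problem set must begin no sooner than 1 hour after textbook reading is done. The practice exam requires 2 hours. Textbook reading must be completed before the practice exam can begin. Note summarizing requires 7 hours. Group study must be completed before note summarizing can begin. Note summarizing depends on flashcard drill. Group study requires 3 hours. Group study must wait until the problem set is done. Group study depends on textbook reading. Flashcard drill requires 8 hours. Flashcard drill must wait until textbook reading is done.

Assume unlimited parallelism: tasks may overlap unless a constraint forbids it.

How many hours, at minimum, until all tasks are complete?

22

Textbook reading waits on its own release at hour 1, so it starts at hour 1 and finishes at 1 + 6 = hour 7.
The practice exam waits on textbook reading (finishes hour 7), so it starts at hour 7 and finishes at 7 + 2 = hour 9.
Flashcard drill cannot begin until textbook reading (finishes hour 7). It runs from hour 7 to 7 + 8 = hour 15.
The problem set cannot begin until textbook reading (finishes hour 7, plus 1-hour gap → hour 8). It runs from hour 8 to 8 + 2 = hour 10.
Group study has to wait for the problem set (finishes hour 10); textbook reading (finishes hour 7). The latest of these is hour 10, so group study runs hour 10 to 10 + 3 = hour 13.
Note summarizing has to wait for group study (finishes hour 13); flashcard drill (finishes hour 15). The latest of these is hour 15, so note summarizing runs hour 15 to 15 + 7 = hour 22.
All tasks are finished once the last one completes. Finish times: Textbook reading at 7, The problem set at 10, Flashcard drill at 15, The practice exam at 9, Group study at 13, Note summarizing at 22. The latest is hour 22.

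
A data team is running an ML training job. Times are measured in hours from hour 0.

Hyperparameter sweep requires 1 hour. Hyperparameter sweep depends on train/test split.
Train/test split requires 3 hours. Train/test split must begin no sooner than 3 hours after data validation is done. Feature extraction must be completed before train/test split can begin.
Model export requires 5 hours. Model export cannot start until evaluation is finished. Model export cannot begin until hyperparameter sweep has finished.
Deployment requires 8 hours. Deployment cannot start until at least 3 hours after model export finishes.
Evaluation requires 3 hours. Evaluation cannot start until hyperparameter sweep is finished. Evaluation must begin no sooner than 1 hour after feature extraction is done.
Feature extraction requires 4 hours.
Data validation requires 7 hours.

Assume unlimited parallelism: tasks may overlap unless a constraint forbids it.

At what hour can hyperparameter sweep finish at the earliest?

Feature extraction has no prerequisites, so it starts at hour 0 and finishes at hour 4.
Data validation has no prerequisites, so it starts at hour 0 and finishes at hour 7.
For train/test split: data validation (finishes hour 7, plus 3-hour gap → hour 10); feature extraction (finishes hour 4). Taking the maximum gives a start of hour 10, and it finishes at 10 + 3 = hour 13.
Hyperparameter sweep cannot begin until train/test split (finishes hour 13). It runs from hour 13 to 13 + 1 = hour 14.

14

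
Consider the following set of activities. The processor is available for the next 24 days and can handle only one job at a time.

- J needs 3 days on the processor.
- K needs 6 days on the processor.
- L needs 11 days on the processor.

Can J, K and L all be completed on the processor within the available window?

Running back to back, the jobs need 3 + 6 + 11 = 20 days on the processor.
Since 20 ≤ 24, they fit within the window.

Yes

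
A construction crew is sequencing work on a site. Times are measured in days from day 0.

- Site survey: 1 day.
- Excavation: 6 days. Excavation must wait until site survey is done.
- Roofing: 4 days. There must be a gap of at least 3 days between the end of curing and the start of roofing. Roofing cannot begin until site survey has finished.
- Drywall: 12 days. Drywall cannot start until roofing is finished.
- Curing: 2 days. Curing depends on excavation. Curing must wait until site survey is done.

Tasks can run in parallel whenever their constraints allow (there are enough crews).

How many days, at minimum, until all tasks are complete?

Site survey can start immediately at day 0; it finishes at day 1.
Excavation cannot begin until site survey (finishes day 1). It runs from day 1 to 1 + 6 = day 7.
Curing has to wait for excavation (finishes day 7); site survey (finishes day 1). The latest of these is day 7, so curing runs day 7 to 7 + 2 = day 9.
For roofing: curing (finishes day 9, plus 3-day gap → day 12); site survey (finishes day 1). Taking the maximum gives a start of day 12, and it finishes at 12 + 4 = day 16.
Drywall cannot begin until roofing (finishes day 16). It runs from day 16 to 16 + 12 = day 28.
All tasks are finished once the last one completes. Finish times: Site survey at 1, Excavation at 7, Curing at 9, Roofing at 16, Drywall at 28. The latest is day 28.

28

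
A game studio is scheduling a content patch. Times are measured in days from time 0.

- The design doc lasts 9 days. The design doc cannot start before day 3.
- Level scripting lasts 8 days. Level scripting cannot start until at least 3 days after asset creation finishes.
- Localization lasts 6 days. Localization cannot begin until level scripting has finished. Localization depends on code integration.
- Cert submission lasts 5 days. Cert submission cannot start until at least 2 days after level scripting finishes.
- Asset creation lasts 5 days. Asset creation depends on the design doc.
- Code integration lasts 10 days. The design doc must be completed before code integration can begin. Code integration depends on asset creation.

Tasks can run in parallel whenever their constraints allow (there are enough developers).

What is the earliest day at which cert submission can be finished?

35

After its own release at day 3, the design doc can start at day 3 and finishes at day 12.
After the design doc (finishes day 12), asset creation can start at day 12 and finishes at day 17.
After asset creation (finishes day 17, plus 3-day gap → day 20), level scripting can start at day 20 and finishes at day 28.
After level scripting (finishes day 28, plus 2-day gap → day 30), cert submission can start at day 30 and finishes at day 35.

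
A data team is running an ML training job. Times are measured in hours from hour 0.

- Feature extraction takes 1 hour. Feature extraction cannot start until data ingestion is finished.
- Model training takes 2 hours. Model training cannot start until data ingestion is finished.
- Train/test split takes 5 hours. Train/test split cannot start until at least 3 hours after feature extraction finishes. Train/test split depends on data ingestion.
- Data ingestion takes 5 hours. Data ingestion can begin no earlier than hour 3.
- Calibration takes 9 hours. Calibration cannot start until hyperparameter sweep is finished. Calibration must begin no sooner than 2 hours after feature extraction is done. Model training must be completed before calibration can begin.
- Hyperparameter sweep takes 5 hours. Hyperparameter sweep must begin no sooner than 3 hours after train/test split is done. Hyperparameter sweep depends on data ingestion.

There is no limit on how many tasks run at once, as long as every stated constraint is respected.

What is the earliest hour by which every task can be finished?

Data ingestion waits on its own release at hour 3, so it starts at hour 3 and finishes at 3 + 5 = hour 8.
Model training waits on data ingestion (finishes hour 8), so it starts at hour 8 and finishes at 8 + 2 = hour 10.
Feature extraction cannot begin until data ingestion (finishes hour 8). It runs from hour 8 to 8 + 1 = hour 9.
For train/test split: feature extraction (finishes hour 9, plus 3-hour gap → hour 12); data ingestion (finishes hour 8). Taking the maximum gives a start of hour 12, and it finishes at 12 + 5 = hour 17.
Hyperparameter sweep cannot start until train/test split (finishes hour 17, plus 3-hour gap → hour 20); data ingestion (finishes hour 8). The controlling bound is hour 20, so hyperparameter sweep finishes at 20 + 5 = hour 25.
For calibration: hyperparameter sweep (finishes hour 25); feature extraction (finishes hour 9, plus 2-hour gap → hour 11); model training (finishes hour 10). Taking the maximum gives a start of hour 25, and it finishes at 25 + 9 = hour 34.
All tasks are finished once the last one completes. Finish times: Data ingestion at 8, Feature extraction at 9, Train/test split at 17, Hyperparameter sweep at 25, Model training at 10, Calibration at 34. The latest is hour 34.

34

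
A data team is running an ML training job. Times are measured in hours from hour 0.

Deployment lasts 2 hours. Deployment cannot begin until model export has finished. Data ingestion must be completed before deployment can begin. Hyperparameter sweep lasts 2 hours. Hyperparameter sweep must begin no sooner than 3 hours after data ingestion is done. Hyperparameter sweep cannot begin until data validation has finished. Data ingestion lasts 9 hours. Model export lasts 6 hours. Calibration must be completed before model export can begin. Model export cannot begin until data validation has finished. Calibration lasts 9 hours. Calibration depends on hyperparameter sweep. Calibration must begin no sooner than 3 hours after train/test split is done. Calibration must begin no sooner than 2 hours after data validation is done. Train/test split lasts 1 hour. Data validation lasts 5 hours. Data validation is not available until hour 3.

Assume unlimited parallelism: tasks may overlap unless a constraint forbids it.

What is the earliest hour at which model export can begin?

23

Train/test split has no prerequisites, so it starts at hour 0 and finishes at hour 1.
After its own release at hour 3, data validation can start at hour 3 and finishes at hour 8.
Data ingestion can start immediately at hour 0; it finishes at hour 9.
Hyperparameter sweep needs all of data ingestion (finishes hour 9, plus 3-hour gap → hour 12); data validation (finishes hour 8). That puts its earliest start at hour 12; it finishes at 12 + 2 = hour 14.
Calibration needs all of hyperparameter sweep (finishes hour 14); train/test split (finishes hour 1, plus 3-hour gap → hour 4); data validation (finishes hour 8, plus 2-hour gap → hour 10). That puts its earliest start at hour 14; it finishes at 14 + 9 = hour 23.
Model export waits on calibration (finishes hour 23); data validation (finishes hour 8). The latest of these is hour 23, which is the earliest model export can start.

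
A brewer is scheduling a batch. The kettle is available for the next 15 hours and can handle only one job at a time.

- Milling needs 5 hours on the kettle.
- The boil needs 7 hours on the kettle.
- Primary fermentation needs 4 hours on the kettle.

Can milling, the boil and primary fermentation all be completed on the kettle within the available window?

Running back to back, the jobs need 5 + 7 + 4 = 16 hours on the kettle.
Since 16 > 15, they cannot all fit.

No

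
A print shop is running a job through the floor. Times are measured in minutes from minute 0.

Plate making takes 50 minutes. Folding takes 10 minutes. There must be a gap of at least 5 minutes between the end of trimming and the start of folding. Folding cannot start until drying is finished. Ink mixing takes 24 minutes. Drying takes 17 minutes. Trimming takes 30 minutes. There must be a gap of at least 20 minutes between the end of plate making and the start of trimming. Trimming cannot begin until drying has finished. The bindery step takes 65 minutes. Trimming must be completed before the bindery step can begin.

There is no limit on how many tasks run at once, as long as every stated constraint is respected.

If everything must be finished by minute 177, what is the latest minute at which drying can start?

To finish by minute 177, folding (duration 10) must start no later than minute 167.
The bindery step must finish by minute 177; it takes 65 minutes, so it must start by 177 − 65 = minute 112.
Trimming must finish in time for folding (must start by minute 167, minus 5-minute gap → minute 162); the bindery step (must start by minute 112). The tightest is minute 112, so trimming must start by 112 − 30 = minute 82.
Drying must finish in time for trimming (must start by minute 82); folding (must start by minute 167). The tightest is minute 82, so drying must start by 82 − 17 = minute 65.

65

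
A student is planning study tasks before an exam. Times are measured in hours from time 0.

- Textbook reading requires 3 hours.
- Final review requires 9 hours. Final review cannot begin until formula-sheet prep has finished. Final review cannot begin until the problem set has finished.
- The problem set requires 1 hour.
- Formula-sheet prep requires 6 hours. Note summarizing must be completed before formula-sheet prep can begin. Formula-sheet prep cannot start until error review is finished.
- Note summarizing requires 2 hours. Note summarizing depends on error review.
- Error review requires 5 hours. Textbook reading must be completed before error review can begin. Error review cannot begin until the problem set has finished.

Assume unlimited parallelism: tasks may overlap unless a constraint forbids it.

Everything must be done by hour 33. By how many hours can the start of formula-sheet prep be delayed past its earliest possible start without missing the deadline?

Nothing blocks the problem set, so it runs from hour 0 to hour 1.
Textbook reading can start immediately at hour 0; it finishes at hour 3.
Error review has to wait for textbook reading (finishes hour 3); the problem set (finishes hour 1). The latest of these is hour 3, so error review runs hour 3 to 3 + 5 = hour 8.
Note summarizing waits on error review (finishes hour 8), so it starts at hour 8 and finishes at 8 + 2 = hour 10.
For formula-sheet prep: note summarizing (finishes hour 10); error review (finishes hour 8). Taking the maximum gives a start of hour 10, and it finishes at 10 + 6 = hour 16.

Working backward from the deadline:
Final review must finish by hour 33; it takes 9 hours, so it must start by 33 − 9 = hour 24.
Formula-sheet prep has to be done before final review (must start by hour 24). That means finishing by hour 24, i.e. starting by 24 − 6 = hour 18.
So formula-sheet prep can start as early as hour 10 and as late as hour 18, giving 18 − 10 = 8 hours of slack.

8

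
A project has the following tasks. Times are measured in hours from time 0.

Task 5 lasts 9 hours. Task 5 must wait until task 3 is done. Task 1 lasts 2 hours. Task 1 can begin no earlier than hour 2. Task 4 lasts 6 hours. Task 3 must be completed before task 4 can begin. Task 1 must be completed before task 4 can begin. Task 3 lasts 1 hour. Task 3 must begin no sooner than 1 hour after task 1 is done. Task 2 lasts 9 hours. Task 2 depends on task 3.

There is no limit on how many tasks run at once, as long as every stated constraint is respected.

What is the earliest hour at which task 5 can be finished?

Task 1 cannot begin until its own release at hour 2. It runs from hour 2 to 2 + 2 = hour 4.
Task 3 cannot begin until task 1 (finishes hour 4, plus 1-hour gap → hour 5). It runs from hour 5 to 5 + 1 = hour 6.
After task 3 (finishes hour 6), task 5 can start at hour 6 and finishes at hour 15.

15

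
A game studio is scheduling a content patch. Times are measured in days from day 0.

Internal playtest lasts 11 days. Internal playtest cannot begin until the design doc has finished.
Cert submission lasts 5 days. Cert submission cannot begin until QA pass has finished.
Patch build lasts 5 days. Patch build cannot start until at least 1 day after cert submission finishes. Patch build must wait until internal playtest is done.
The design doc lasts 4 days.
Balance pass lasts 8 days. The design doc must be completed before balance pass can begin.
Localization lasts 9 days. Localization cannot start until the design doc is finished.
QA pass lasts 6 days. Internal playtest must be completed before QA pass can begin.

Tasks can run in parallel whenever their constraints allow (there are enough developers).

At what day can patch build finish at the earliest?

32

Nothing blocks the design doc, so it runs from day 0 to day 4.
Internal playtest waits on the design doc (finishes day 4), so it starts at day 4 and finishes at 4 + 11 = day 15.
QA pass waits on internal playtest (finishes day 15), so it starts at day 15 and finishes at 15 + 6 = day 21.
Cert submission waits on QA pass (finishes day 21), so it starts at day 21 and finishes at 21 + 5 = day 26.
Patch build has to wait for cert submission (finishes day 26, plus 1-day gap → day 27); internal playtest (finishes day 15). The latest of these is day 27, so patch build runs day 27 to 27 + 5 = day 32.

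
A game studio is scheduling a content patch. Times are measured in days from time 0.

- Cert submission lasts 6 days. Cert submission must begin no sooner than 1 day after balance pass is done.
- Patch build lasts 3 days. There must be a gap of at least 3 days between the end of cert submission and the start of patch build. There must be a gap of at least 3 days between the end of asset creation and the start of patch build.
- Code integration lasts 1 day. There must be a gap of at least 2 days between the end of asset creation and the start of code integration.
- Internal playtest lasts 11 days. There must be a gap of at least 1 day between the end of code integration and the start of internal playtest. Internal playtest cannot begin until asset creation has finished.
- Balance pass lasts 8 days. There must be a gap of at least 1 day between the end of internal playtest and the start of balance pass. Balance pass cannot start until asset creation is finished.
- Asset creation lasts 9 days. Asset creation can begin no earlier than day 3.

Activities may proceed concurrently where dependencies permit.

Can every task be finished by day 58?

Asset creation cannot begin until its own release at day 3. It runs from day 3 to 3 + 9 = day 12.
Code integration waits on asset creation (finishes day 12, plus 2-day gap → day 14), so it starts at day 14 and finishes at 14 + 1 = day 15.
Internal playtest cannot start until code integration (finishes day 15, plus 1-day gap → day 16); asset creation (finishes day 12). The controlling bound is day 16, so internal playtest finishes at 16 + 11 = day 27.
Balance pass cannot start until internal playtest (finishes day 27, plus 1-day gap → day 28); asset creation (finishes day 12). The controlling bound is day 28, so balance pass finishes at 28 + 8 = day 36.
Cert submission waits on balance pass (finishes day 36, plus 1-day gap → day 37), so it starts at day 37 and finishes at 37 + 6 = day 43.
Patch build needs all of cert submission (finishes day 43, plus 3-day gap → day 46); asset creation (finishes day 12, plus 3-day gap → day 15). That puts its earliest start at day 46; it finishes at 46 + 3 = day 49.
Every task is finished by day 49, which is no later than the deadline of 58, so the schedule is feasible.

Yes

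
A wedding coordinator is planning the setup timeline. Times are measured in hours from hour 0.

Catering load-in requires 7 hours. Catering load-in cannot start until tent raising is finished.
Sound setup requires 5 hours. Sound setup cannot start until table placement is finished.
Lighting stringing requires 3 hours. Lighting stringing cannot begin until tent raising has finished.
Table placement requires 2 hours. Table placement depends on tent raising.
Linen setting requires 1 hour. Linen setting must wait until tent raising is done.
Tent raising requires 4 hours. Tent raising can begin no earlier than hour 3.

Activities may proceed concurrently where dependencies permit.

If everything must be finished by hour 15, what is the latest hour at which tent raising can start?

To finish by hour 15, sound setup (duration 5) must start no later than hour 10.
Table placement must finish before sound setup (must start by hour 10). With a 2-hour duration, table placement must start by 10 − 2 = hour 8.
Linen setting has no dependents, so it just needs to finish by hour 15. Starting by 15 − 1 = hour 14 achieves that.
Lighting stringing has no dependents, so it just needs to finish by hour 15. Starting by 15 − 3 = hour 12 achieves that.
Catering load-in has no dependents, so it just needs to finish by hour 15. Starting by 15 − 7 = hour 8 achieves that.
Tent raising has several dependents: table placement (must start by hour 8); linen setting (must start by hour 14); lighting stringing (must start by hour 12); catering load-in (must start by hour 8). The earliest of those limits is hour 8, so tent raising must start by 8 − 4 = hour 4.

4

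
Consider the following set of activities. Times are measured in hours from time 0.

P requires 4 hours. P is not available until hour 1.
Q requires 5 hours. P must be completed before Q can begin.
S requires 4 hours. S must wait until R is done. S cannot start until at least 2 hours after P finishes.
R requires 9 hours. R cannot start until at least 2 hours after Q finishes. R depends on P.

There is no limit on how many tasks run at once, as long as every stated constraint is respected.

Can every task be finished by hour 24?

P waits on its own release at hour 1, so it starts at hour 1 and finishes at 1 + 4 = hour 5.
Q cannot begin until P (finishes hour 5). It runs from hour 5 to 5 + 5 = hour 10.
R has to wait for Q (finishes hour 10, plus 2-hour gap → hour 12); P (finishes hour 5). The latest of these is hour 12, so R runs hour 12 to 12 + 9 = hour 21.
For S: R (finishes hour 21); P (finishes hour 5, plus 2-hour gap → hour 7). Taking the maximum gives a start of hour 21, and it finishes at 21 + 4 = hour 25.
The earliest everything can be done is hour 25, which is after the deadline of 24, so it is not possible.

No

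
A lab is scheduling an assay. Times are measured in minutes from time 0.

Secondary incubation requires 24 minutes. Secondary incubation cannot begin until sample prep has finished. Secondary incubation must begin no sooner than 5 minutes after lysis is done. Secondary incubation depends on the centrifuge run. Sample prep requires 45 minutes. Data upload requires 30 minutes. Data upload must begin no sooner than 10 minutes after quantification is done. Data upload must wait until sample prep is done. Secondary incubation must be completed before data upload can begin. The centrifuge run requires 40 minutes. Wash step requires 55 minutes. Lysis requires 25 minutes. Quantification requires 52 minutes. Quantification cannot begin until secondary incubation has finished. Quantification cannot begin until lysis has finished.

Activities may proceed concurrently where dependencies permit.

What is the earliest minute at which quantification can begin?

69

The centrifuge run has no prerequisites, so it starts at minute 0 and finishes at minute 40.
Nothing blocks lysis, so it runs from minute 0 to minute 25.
Sample prep has no prerequisites, so it starts at minute 0 and finishes at minute 45.
Secondary incubation needs all of sample prep (finishes minute 45); lysis (finishes minute 25, plus 5-minute gap → minute 30); the centrifuge run (finishes minute 40). That puts its earliest start at minute 45; it finishes at 45 + 24 = minute 69.
Quantification waits on secondary incubation (finishes minute 69); lysis (finishes minute 25). The latest of these is minute 69, which is the earliest quantification can start.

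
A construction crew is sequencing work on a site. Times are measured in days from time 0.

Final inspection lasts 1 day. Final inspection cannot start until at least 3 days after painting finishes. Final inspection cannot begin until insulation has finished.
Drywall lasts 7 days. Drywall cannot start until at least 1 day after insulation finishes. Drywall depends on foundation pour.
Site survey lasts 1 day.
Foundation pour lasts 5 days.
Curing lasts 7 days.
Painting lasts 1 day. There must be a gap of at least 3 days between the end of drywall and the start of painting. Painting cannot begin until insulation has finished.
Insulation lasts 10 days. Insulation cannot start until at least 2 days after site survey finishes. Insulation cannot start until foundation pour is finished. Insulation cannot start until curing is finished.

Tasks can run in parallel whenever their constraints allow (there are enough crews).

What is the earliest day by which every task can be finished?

33

Nothing blocks curing, so it runs from day 0 to day 7.
Nothing blocks foundation pour, so it runs from day 0 to day 5.
Site survey can start immediately at day 0; it finishes at day 1.
Insulation needs all of site survey (finishes day 1, plus 2-day gap → day 3); foundation pour (finishes day 5); curing (finishes day 7). That puts its earliest start at day 7; it finishes at 7 + 10 = day 17.
For drywall: insulation (finishes day 17, plus 1-day gap → day 18); foundation pour (finishes day 5). Taking the maximum gives a start of day 18, and it finishes at 18 + 7 = day 25.
Painting needs all of drywall (finishes day 25, plus 3-day gap → day 28); insulation (finishes day 17). That puts its earliest start at day 28; it finishes at 28 + 1 = day 29.
Final inspection needs all of painting (finishes day 29, plus 3-day gap → day 32); insulation (finishes day 17). That puts its earliest start at day 32; it finishes at 32 + 1 = day 33.
All tasks are finished once the last one completes. Finish times: Site survey at 1, Foundation pour at 5, Curing at 7, Insulation at 17, Drywall at 25, Painting at 29, Final inspection at 33. The latest is day 33.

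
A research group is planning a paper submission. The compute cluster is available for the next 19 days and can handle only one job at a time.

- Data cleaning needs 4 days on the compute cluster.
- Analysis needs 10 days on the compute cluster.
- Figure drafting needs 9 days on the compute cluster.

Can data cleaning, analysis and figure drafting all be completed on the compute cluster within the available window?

No

Running back to back, the jobs need 4 + 10 + 9 = 23 days on the compute cluster.
Since 23 > 19, they cannot all fit.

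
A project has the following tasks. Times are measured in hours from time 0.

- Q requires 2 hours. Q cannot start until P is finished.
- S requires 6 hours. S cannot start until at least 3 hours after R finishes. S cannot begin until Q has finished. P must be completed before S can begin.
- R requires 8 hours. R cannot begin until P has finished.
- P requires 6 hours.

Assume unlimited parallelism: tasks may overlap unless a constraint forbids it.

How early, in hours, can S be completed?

23

P can start immediately at hour 0; it finishes at hour 6.
After P (finishes hour 6), R can start at hour 6 and finishes at hour 14.
After P (finishes hour 6), Q can start at hour 6 and finishes at hour 8.
S cannot start until R (finishes hour 14, plus 3-hour gap → hour 17); Q (finishes hour 8); P (finishes hour 6). The controlling bound is hour 17, so S finishes at 17 + 6 = hour 23.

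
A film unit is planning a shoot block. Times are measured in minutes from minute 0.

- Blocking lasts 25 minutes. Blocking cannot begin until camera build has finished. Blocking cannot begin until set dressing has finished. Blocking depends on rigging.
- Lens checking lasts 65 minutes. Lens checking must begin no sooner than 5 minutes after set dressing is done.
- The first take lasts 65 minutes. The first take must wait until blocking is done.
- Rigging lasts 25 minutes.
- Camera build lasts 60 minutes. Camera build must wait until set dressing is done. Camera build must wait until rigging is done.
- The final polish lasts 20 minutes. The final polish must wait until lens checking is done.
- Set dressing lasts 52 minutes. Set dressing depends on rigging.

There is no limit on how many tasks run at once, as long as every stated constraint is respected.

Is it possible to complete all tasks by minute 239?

Rigging has no prerequisites, so it starts at minute 0 and finishes at minute 25.
After rigging (finishes minute 25), set dressing can start at minute 25 and finishes at minute 77.
Lens checking cannot begin until set dressing (finishes minute 77, plus 5-minute gap → minute 82). It runs from minute 82 to 82 + 65 = minute 147.
The final polish cannot begin until lens checking (finishes minute 147). It runs from minute 147 to 147 + 20 = minute 167.
For camera build: set dressing (finishes minute 77); rigging (finishes minute 25). Taking the maximum gives a start of minute 77, and it finishes at 77 + 60 = minute 137.
For blocking: camera build (finishes minute 137); set dressing (finishes minute 77); rigging (finishes minute 25). Taking the maximum gives a start of minute 137, and it finishes at 137 + 25 = minute 162.
After blocking (finishes minute 162), the first take can start at minute 162 and finishes at minute 227.
Every task is finished by minute 227, which is no later than the deadline of 239, so the schedule is feasible.

Yes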